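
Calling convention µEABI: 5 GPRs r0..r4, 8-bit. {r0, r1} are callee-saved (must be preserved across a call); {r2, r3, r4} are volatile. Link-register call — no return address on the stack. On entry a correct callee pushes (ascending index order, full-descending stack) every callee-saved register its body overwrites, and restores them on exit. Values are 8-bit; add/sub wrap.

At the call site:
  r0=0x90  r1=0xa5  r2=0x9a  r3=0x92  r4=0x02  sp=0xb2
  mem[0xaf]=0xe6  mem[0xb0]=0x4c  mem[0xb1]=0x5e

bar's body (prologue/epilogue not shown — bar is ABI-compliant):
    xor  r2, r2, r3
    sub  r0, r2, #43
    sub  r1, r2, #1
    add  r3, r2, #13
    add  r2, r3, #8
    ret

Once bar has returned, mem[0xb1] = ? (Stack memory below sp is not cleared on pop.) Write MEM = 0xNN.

prologue: push r0 -> mem[0xb1]=0x90, sp=0xb1
prologue: push r1 -> mem[0xb0]=0xa5, sp=0xb0
body[0] xor  r2, r2, r3 -> r2=0x08
body[1] sub  r0, r2, #43 -> r0=0xdd
body[2] sub  r1, r2, #1 -> r1=0x07
body[3] add  r3, r2, #13 -> r3=0x15
body[4] add  r2, r3, #8 -> r2=0x1d
epilogue: pop r1=0xa5, sp=0xb1
epilogue: pop r0=0x90, sp=0xb2
prologue pushed ['r0', 'r1'] at ['0xb1', '0xb0']

MEM = 0x90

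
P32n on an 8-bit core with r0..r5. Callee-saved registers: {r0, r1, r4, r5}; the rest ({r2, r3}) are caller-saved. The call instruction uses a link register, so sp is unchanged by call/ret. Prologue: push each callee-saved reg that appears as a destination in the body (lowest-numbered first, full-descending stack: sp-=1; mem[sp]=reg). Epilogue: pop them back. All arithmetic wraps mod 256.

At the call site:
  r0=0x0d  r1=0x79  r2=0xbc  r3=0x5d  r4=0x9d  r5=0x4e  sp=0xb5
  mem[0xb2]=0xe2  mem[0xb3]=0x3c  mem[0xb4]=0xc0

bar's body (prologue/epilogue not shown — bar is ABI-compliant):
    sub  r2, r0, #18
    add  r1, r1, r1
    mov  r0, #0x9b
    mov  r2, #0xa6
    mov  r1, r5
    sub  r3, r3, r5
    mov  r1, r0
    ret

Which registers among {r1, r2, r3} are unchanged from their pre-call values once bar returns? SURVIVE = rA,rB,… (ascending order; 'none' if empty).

SURVIVE = r1

prologue: push r0 → mem[0xb4]=0x0d, sp=0xb4
prologue: push r1 → mem[0xb3]=0x79, sp=0xb3
body[0] sub  r2, r0, #18 → r2=0xfb
body[1] add  r1, r1, r1 → r1=0xf2
body[2] mov  r0, #0x9b → r0=0x9b
body[3] mov  r2, #0xa6 → r2=0xa6
body[4] mov  r1, r5 → r1=0x4e
body[5] sub  r3, r3, r5 → r3=0x0f
body[6] mov  r1, r0 → r1=0x9b
epilogue: pop r1=0x79, sp=0xb4
epilogue: pop r0=0x0d, sp=0xb5
r1: callee-saved, written=True
r2: caller-saved, written=True
r3: caller-saved, written=True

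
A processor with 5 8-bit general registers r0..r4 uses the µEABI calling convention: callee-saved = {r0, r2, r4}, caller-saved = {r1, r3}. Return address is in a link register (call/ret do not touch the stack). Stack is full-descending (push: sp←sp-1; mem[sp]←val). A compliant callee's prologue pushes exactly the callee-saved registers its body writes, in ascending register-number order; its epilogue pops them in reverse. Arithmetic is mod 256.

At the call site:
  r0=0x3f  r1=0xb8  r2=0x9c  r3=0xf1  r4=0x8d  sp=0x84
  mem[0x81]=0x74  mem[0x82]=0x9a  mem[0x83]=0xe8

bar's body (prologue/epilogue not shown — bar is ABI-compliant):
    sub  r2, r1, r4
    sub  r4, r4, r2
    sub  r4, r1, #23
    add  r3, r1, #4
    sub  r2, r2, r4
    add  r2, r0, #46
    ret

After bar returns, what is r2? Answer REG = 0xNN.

REG = 0x9c

prologue: push r2 -> mem[0x83]=0x9c, sp=0x83
prologue: push r4 -> mem[0x82]=0x8d, sp=0x82
body[0] sub  r2, r1, r4 -> r2=0x2b
body[1] sub  r4, r4, r2 -> r4=0x62
body[2] sub  r4, r1, #23 -> r4=0xa1
body[3] add  r3, r1, #4 -> r3=0xbc
body[4] sub  r2, r2, r4 -> r2=0x8a
body[5] add  r2, r0, #46 -> r2=0x6d
epilogue: pop r4=0x8d, sp=0x83
epilogue: pop r2=0x9c, sp=0x84
r2 is callee-saved -> restored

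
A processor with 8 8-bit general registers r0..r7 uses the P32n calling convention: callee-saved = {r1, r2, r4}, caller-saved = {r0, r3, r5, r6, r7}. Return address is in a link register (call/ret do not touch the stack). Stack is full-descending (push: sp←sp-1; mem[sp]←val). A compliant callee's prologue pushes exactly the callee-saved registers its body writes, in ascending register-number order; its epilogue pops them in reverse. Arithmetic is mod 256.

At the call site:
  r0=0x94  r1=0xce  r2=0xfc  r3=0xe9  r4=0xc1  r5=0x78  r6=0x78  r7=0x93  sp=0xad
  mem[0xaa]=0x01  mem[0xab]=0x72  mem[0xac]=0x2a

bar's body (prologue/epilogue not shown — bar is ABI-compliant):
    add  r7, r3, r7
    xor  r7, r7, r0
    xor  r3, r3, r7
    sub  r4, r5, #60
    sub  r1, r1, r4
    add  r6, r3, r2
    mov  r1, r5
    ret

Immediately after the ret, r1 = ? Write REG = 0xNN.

REG = 0xce

prologue: push r1 -> mem[0xac]=0xce, sp=0xac
prologue: push r4 -> mem[0xab]=0xc1, sp=0xab
body[0] add  r7, r3, r7 -> r7=0x7c
body[1] xor  r7, r7, r0 -> r7=0xe8
body[2] xor  r3, r3, r7 -> r3=0x01
body[3] sub  r4, r5, #60 -> r4=0x3c
body[4] sub  r1, r1, r4 -> r1=0x92
body[5] add  r6, r3, r2 -> r6=0xfd
body[6] mov  r1, r5 -> r1=0x78
epilogue: pop r4=0xc1, sp=0xac
epilogue: pop r1=0xce, sp=0xad
r1 is callee-saved -> restored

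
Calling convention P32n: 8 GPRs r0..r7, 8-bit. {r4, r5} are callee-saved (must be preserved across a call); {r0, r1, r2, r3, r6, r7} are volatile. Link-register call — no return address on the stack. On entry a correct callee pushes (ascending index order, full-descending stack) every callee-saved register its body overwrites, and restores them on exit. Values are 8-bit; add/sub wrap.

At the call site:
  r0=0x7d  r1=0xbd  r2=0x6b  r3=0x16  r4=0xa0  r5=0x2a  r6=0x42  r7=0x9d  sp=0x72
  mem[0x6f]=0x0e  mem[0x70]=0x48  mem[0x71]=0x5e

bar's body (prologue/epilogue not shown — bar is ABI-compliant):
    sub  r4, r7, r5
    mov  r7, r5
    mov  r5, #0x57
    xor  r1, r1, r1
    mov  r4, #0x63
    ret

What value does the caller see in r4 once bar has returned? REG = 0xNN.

prologue: push r4 -> mem[0x71]=0xa0, sp=0x71
prologue: push r5 -> mem[0x70]=0x2a, sp=0x70
body[0] sub  r4, r7, r5 -> r4=0x73
body[1] mov  r7, r5 -> r7=0x2a
body[2] mov  r5, #0x57 -> r5=0x57
body[3] xor  r1, r1, r1 -> r1=0x00
body[4] mov  r4, #0x63 -> r4=0x63
epilogue: pop r5=0x2a, sp=0x71
epilogue: pop r4=0xa0, sp=0x72
r4 is callee-saved -> restored

REG = 0xa0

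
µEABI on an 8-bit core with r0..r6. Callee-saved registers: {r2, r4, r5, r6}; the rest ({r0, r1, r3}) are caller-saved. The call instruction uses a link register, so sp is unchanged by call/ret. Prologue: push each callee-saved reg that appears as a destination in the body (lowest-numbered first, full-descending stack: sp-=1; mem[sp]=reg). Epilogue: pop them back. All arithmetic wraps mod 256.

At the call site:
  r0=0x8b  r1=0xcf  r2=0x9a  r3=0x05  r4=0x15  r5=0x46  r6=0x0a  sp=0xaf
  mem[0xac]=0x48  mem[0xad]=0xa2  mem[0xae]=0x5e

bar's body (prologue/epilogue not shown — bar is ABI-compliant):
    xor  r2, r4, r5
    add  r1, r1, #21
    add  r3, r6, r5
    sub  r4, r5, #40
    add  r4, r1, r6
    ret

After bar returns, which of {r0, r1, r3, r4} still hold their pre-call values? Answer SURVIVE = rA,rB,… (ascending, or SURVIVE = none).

prologue: push r2 → mem[0xae]=0x9a, sp=0xae
prologue: push r4 → mem[0xad]=0x15, sp=0xad
body[0] xor  r2, r4, r5 → r2=0x53
body[1] add  r1, r1, #21 → r1=0xe4
body[2] add  r3, r6, r5 → r3=0x50
body[3] sub  r4, r5, #40 → r4=0x1e
body[4] add  r4, r1, r6 → r4=0xee
epilogue: pop r4=0x15, sp=0xae
epilogue: pop r2=0x9a, sp=0xaf
r0: caller-saved, written=False
r1: caller-saved, written=True
r3: caller-saved, written=True
r4: callee-saved, written=True

SURVIVE = r0,r4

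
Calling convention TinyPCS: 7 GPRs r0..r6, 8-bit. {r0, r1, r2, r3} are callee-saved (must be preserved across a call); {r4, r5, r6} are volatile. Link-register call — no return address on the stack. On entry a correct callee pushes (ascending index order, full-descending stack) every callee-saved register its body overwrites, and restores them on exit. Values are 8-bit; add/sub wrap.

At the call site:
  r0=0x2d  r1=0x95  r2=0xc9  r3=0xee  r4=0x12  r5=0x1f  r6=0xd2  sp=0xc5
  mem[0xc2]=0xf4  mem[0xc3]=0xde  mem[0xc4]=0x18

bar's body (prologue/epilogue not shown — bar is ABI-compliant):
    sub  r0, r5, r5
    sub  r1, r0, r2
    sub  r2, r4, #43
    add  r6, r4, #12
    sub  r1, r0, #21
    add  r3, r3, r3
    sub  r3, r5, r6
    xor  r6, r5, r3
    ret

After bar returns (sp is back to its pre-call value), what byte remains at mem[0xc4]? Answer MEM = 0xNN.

MEM = 0x2d

prologue: push r0 → mem[0xc4]=0x2d, sp=0xc4
prologue: push r1 → mem[0xc3]=0x95, sp=0xc3
prologue: push r2 → mem[0xc2]=0xc9, sp=0xc2
prologue: push r3 → mem[0xc1]=0xee, sp=0xc1
body[0] sub  r0, r5, r5 → r0=0x00
body[1] sub  r1, r0, r2 → r1=0x37
body[2] sub  r2, r4, #43 → r2=0xe7
body[3] add  r6, r4, #12 → r6=0x1e
body[4] sub  r1, r0, #21 → r1=0xeb
body[5] add  r3, r3, r3 → r3=0xdc
body[6] sub  r3, r5, r6 → r3=0x01
body[7] xor  r6, r5, r3 → r6=0x1e
epilogue: pop r3=0xee, sp=0xc2
epilogue: pop r2=0xc9, sp=0xc3
epilogue: pop r1=0x95, sp=0xc4
epilogue: pop r0=0x2d, sp=0xc5
prologue pushed ['r0', 'r1', 'r2', 'r3'] at ['0xc4', '0xc3', '0xc2', '0xc1']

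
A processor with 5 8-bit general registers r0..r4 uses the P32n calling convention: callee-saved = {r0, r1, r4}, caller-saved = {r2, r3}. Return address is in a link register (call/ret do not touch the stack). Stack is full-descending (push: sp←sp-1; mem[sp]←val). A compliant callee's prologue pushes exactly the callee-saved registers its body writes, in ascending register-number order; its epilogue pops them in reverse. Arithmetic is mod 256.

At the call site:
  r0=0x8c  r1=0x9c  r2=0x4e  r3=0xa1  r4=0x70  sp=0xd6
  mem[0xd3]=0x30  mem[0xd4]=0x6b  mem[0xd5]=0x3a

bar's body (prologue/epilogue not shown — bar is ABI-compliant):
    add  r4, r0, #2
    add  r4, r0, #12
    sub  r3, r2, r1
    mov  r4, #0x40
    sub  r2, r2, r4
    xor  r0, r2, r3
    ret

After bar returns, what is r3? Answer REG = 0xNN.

prologue: push r0 → mem[0xd5]=0x8c, sp=0xd5
prologue: push r4 → mem[0xd4]=0x70, sp=0xd4
body[0] add  r4, r0, #2 → r4=0x8e
body[1] add  r4, r0, #12 → r4=0x98
body[2] sub  r3, r2, r1 → r3=0xb2
body[3] mov  r4, #0x40 → r4=0x40
body[4] sub  r2, r2, r4 → r2=0x0e
body[5] xor  r0, r2, r3 → r0=0xbc
epilogue: pop r4=0x70, sp=0xd5
epilogue: pop r0=0x8c, sp=0xd6
r3 is caller-saved → body value

REG = 0xb2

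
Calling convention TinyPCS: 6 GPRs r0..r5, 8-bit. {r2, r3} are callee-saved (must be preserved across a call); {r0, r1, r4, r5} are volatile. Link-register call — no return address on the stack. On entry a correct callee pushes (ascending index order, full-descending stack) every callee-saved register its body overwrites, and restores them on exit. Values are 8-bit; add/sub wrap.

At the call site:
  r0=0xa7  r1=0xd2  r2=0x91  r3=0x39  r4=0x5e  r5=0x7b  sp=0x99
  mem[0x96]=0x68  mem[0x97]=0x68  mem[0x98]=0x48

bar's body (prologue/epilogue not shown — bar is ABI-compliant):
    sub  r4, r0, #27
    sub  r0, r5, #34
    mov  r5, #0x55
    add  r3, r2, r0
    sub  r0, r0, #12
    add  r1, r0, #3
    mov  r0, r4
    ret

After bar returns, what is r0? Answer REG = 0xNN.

prologue: push r3 → mem[0x98]=0x39, sp=0x98
body[0] sub  r4, r0, #27 → r4=0x8c
body[1] sub  r0, r5, #34 → r0=0x59
body[2] mov  r5, #0x55 → r5=0x55
body[3] add  r3, r2, r0 → r3=0xea
body[4] sub  r0, r0, #12 → r0=0x4d
body[5] add  r1, r0, #3 → r1=0x50
body[6] mov  r0, r4 → r0=0x8c
epilogue: pop r3=0x39, sp=0x99
r0 is caller-saved → body value

REG = 0x8c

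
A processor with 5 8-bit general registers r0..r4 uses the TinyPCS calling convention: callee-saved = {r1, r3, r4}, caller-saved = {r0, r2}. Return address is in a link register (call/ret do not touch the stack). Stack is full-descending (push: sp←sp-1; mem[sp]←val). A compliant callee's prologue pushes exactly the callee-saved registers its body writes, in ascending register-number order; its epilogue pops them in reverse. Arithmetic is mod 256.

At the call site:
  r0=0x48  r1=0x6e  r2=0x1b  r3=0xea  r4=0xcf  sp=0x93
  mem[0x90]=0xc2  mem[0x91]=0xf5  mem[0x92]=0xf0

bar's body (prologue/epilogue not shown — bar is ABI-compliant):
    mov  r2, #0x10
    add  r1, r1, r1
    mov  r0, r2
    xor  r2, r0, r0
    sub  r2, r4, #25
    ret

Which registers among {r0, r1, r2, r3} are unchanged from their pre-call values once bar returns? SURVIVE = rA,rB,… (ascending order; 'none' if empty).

prologue: push r1 -> mem[0x92]=0x6e, sp=0x92
body[0] mov  r2, #0x10 -> r2=0x10
body[1] add  r1, r1, r1 -> r1=0xdc
body[2] mov  r0, r2 -> r0=0x10
body[3] xor  r2, r0, r0 -> r2=0x00
body[4] sub  r2, r4, #25 -> r2=0xb6
epilogue: pop r1=0x6e, sp=0x93
r0: caller-saved, written=True
r1: callee-saved, written=True
r2: caller-saved, written=True
r3: callee-saved, written=False

SURVIVE = r1,r3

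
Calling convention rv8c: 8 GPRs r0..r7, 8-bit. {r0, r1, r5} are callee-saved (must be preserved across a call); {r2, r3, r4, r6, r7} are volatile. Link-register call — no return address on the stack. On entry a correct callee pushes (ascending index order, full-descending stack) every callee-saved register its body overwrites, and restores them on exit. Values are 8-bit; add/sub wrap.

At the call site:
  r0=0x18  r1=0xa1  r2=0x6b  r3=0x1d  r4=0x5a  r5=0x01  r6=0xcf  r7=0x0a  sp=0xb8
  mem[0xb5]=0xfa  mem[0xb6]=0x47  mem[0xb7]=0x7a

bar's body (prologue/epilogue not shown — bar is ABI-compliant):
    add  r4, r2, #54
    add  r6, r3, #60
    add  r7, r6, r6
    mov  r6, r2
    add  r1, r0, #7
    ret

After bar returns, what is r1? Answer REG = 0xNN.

prologue: push r1 -> mem[0xb7]=0xa1, sp=0xb7
body[0] add  r4, r2, #54 -> r4=0xa1
body[1] add  r6, r3, #60 -> r6=0x59
body[2] add  r7, r6, r6 -> r7=0xb2
body[3] mov  r6, r2 -> r6=0x6b
body[4] add  r1, r0, #7 -> r1=0x1f
epilogue: pop r1=0xa1, sp=0xb8
r1 is callee-saved -> restored

REG = 0xa1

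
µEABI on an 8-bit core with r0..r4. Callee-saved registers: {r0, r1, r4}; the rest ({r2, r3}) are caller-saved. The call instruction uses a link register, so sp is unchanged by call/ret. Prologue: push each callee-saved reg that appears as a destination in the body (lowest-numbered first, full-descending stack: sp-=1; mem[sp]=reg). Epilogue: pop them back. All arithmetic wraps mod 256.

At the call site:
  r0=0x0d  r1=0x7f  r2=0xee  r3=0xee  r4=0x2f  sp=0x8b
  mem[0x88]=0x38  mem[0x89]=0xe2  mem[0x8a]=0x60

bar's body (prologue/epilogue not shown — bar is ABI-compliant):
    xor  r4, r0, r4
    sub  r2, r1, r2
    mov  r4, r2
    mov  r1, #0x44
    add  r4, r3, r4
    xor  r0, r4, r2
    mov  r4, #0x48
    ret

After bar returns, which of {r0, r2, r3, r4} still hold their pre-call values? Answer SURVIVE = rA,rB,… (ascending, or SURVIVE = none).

prologue: push r0 -> mem[0x8a]=0x0d, sp=0x8a
prologue: push r1 -> mem[0x89]=0x7f, sp=0x89
prologue: push r4 -> mem[0x88]=0x2f, sp=0x88
body[0] xor  r4, r0, r4 -> r4=0x22
body[1] sub  r2, r1, r2 -> r2=0x91
body[2] mov  r4, r2 -> r4=0x91
body[3] mov  r1, #0x44 -> r1=0x44
body[4] add  r4, r3, r4 -> r4=0x7f
body[5] xor  r0, r4, r2 -> r0=0xee
body[6] mov  r4, #0x48 -> r4=0x48
epilogue: pop r4=0x2f, sp=0x89
epilogue: pop r1=0x7f, sp=0x8a
epilogue: pop r0=0x0d, sp=0x8b
r0: callee-saved, written=True
r2: caller-saved, written=True
r3: caller-saved, written=False
r4: callee-saved, written=True

SURVIVE = r0,r3,r4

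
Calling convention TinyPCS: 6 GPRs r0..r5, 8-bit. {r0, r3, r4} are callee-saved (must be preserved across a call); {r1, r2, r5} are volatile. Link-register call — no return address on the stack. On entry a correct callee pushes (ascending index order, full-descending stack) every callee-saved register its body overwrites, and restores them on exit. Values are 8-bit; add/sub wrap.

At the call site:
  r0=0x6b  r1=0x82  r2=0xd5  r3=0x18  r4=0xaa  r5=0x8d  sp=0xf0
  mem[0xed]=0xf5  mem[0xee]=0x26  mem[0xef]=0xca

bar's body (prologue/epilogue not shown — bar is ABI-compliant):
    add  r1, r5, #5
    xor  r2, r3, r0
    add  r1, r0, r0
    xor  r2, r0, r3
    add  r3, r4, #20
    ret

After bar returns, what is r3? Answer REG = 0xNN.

prologue: push r3 → mem[0xef]=0x18, sp=0xef
body[0] add  r1, r5, #5 → r1=0x92
body[1] xor  r2, r3, r0 → r2=0x73
body[2] add  r1, r0, r0 → r1=0xd6
body[3] xor  r2, r0, r3 → r2=0x73
body[4] add  r3, r4, #20 → r3=0xbe
epilogue: pop r3=0x18, sp=0xf0
r3 is callee-saved → restored

REG = 0x18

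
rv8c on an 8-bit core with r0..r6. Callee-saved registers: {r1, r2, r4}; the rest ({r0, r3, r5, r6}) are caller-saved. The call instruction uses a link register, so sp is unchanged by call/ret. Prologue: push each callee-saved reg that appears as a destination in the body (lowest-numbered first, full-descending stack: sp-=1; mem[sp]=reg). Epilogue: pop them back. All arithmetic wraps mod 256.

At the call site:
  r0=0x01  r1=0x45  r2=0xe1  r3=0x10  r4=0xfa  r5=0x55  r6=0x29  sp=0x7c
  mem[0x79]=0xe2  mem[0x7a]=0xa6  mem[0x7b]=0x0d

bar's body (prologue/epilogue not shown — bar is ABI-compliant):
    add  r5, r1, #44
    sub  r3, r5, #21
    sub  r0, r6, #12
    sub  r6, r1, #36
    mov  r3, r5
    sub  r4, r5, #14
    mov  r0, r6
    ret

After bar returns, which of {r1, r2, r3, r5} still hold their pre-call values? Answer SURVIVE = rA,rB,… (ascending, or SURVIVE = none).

prologue: push r4 -> mem[0x7b]=0xfa, sp=0x7b
body[0] add  r5, r1, #44 -> r5=0x71
body[1] sub  r3, r5, #21 -> r3=0x5c
body[2] sub  r0, r6, #12 -> r0=0x1d
body[3] sub  r6, r1, #36 -> r6=0x21
body[4] mov  r3, r5 -> r3=0x71
body[5] sub  r4, r5, #14 -> r4=0x63
body[6] mov  r0, r6 -> r0=0x21
epilogue: pop r4=0xfa, sp=0x7c
r1: callee-saved, written=False
r2: callee-saved, written=False
r3: caller-saved, written=True
r5: caller-saved, written=True

SURVIVE = r1,r2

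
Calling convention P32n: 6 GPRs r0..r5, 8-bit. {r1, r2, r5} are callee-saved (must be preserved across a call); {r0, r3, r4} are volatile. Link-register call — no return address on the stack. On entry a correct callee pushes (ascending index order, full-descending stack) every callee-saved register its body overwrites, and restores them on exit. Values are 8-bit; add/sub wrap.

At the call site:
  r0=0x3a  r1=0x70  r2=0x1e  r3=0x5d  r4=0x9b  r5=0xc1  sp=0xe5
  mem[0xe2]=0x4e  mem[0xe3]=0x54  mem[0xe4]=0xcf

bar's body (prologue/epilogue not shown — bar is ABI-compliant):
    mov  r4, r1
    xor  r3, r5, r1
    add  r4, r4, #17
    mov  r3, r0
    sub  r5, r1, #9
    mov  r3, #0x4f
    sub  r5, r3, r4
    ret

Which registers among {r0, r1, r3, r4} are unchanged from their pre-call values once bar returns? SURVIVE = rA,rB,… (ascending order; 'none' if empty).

SURVIVE = r0,r1

prologue: push r5 → mem[0xe4]=0xc1, sp=0xe4
body[0] mov  r4, r1 → r4=0x70
body[1] xor  r3, r5, r1 → r3=0xb1
body[2] add  r4, r4, #17 → r4=0x81
body[3] mov  r3, r0 → r3=0x3a
body[4] sub  r5, r1, #9 → r5=0x67
body[5] mov  r3, #0x4f → r3=0x4f
body[6] sub  r5, r3, r4 → r5=0xce
epilogue: pop r5=0xc1, sp=0xe5
r0: caller-saved, written=False
r1: callee-saved, written=False
r3: caller-saved, written=True
r4: caller-saved, written=True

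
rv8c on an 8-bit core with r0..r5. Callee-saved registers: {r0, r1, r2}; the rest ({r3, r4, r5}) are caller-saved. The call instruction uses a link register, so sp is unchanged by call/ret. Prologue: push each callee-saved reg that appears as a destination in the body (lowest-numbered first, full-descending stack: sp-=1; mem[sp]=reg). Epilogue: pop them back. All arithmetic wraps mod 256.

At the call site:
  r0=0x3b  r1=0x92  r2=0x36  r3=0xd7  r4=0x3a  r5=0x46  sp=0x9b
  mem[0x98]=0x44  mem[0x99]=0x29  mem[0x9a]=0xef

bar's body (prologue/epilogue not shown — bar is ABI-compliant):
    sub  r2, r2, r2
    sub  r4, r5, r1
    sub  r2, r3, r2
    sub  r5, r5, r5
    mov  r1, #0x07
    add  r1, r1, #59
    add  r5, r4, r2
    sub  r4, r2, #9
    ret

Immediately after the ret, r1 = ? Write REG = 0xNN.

REG = 0x92

prologue: push r1 → mem[0x9a]=0x92, sp=0x9a
prologue: push r2 → mem[0x99]=0x36, sp=0x99
body[0] sub  r2, r2, r2 → r2=0x00
body[1] sub  r4, r5, r1 → r4=0xb4
body[2] sub  r2, r3, r2 → r2=0xd7
body[3] sub  r5, r5, r5 → r5=0x00
body[4] mov  r1, #0x07 → r1=0x07
body[5] add  r1, r1, #59 → r1=0x42
body[6] add  r5, r4, r2 → r5=0x8b
body[7] sub  r4, r2, #9 → r4=0xce
epilogue: pop r2=0x36, sp=0x9a
epilogue: pop r1=0x92, sp=0x9b
r1 is callee-saved → restored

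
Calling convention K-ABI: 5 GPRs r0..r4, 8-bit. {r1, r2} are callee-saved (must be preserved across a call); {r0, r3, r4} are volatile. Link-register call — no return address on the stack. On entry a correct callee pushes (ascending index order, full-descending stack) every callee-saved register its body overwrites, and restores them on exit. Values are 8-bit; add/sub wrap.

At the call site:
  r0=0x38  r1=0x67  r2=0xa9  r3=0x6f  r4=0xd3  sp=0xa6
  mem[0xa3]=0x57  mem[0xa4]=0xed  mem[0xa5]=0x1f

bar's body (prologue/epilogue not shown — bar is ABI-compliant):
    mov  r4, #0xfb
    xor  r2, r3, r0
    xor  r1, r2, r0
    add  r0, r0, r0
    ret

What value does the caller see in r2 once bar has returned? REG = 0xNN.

REG = 0xa9

prologue: push r1 → mem[0xa5]=0x67, sp=0xa5
prologue: push r2 → mem[0xa4]=0xa9, sp=0xa4
body[0] mov  r4, #0xfb → r4=0xfb
body[1] xor  r2, r3, r0 → r2=0x57
body[2] xor  r1, r2, r0 → r1=0x6f
body[3] add  r0, r0, r0 → r0=0x70
epilogue: pop r2=0xa9, sp=0xa5
epilogue: pop r1=0x67, sp=0xa6
r2 is callee-saved → restored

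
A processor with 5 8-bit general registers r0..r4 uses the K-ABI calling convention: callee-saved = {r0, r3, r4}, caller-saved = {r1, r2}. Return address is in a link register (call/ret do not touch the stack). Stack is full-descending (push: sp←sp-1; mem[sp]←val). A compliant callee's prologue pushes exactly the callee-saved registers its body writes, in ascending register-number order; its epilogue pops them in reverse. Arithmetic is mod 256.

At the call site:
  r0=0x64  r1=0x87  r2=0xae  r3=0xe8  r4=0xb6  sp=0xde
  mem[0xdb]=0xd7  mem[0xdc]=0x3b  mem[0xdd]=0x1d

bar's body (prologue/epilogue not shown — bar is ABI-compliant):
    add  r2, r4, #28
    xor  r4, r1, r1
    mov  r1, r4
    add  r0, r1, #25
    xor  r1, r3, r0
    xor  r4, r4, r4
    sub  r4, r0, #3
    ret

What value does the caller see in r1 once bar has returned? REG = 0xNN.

REG = 0xf1

prologue: push r0 -> mem[0xdd]=0x64, sp=0xdd
prologue: push r4 -> mem[0xdc]=0xb6, sp=0xdc
body[0] add  r2, r4, #28 -> r2=0xd2
body[1] xor  r4, r1, r1 -> r4=0x00
body[2] mov  r1, r4 -> r1=0x00
body[3] add  r0, r1, #25 -> r0=0x19
body[4] xor  r1, r3, r0 -> r1=0xf1
body[5] xor  r4, r4, r4 -> r4=0x00
body[6] sub  r4, r0, #3 -> r4=0x16
epilogue: pop r4=0xb6, sp=0xdd
epilogue: pop r0=0x64, sp=0xde
r1 is caller-saved -> body value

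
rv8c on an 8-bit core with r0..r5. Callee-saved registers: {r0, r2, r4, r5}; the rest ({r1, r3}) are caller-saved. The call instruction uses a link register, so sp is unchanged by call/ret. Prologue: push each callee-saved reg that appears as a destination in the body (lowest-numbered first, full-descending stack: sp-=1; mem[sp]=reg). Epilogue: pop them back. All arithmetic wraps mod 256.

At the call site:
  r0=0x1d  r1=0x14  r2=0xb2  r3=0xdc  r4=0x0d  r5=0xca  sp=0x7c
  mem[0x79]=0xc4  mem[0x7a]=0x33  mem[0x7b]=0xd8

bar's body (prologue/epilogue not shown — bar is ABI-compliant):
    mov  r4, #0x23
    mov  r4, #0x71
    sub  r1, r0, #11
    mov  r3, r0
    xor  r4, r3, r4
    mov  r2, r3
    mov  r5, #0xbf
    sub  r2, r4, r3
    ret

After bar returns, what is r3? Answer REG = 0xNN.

REG = 0x1d

prologue: push r2 -> mem[0x7b]=0xb2, sp=0x7b
prologue: push r4 -> mem[0x7a]=0x0d, sp=0x7a
prologue: push r5 -> mem[0x79]=0xca, sp=0x79
body[0] mov  r4, #0x23 -> r4=0x23
body[1] mov  r4, #0x71 -> r4=0x71
body[2] sub  r1, r0, #11 -> r1=0x12
body[3] mov  r3, r0 -> r3=0x1d
body[4] xor  r4, r3, r4 -> r4=0x6c
body[5] mov  r2, r3 -> r2=0x1d
body[6] mov  r5, #0xbf -> r5=0xbf
body[7] sub  r2, r4, r3 -> r2=0x4f
epilogue: pop r5=0xca, sp=0x7a
epilogue: pop r4=0x0d, sp=0x7b
epilogue: pop r2=0xb2, sp=0x7c
r3 is caller-saved -> body value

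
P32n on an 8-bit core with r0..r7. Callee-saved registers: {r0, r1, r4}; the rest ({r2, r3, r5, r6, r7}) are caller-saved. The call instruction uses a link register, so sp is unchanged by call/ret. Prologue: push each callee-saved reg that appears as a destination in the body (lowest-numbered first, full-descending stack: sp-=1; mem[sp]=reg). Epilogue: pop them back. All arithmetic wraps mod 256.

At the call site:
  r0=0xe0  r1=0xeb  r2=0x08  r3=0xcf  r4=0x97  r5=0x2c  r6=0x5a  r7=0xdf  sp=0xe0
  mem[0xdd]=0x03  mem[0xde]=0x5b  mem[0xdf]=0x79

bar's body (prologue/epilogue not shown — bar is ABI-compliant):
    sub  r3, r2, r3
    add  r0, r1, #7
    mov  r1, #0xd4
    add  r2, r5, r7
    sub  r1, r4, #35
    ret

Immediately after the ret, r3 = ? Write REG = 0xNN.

prologue: push r0 → mem[0xdf]=0xe0, sp=0xdf
prologue: push r1 → mem[0xde]=0xeb, sp=0xde
body[0] sub  r3, r2, r3 → r3=0x39
body[1] add  r0, r1, #7 → r0=0xf2
body[2] mov  r1, #0xd4 → r1=0xd4
body[3] add  r2, r5, r7 → r2=0x0b
body[4] sub  r1, r4, #35 → r1=0x74
epilogue: pop r1=0xeb, sp=0xdf
epilogue: pop r0=0xe0, sp=0xe0
r3 is caller-saved → body value

REG = 0x39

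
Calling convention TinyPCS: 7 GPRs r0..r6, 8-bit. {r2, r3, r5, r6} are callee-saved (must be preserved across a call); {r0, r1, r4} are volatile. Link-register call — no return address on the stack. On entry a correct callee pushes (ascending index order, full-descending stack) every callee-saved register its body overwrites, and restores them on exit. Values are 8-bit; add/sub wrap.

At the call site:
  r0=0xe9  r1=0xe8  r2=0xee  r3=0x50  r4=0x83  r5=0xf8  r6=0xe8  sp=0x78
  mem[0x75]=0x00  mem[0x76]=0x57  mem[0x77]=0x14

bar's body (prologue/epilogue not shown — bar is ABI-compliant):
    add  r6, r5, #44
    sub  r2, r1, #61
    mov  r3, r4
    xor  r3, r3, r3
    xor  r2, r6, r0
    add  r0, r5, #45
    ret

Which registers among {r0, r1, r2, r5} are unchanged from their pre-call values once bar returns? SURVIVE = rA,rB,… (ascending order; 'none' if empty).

prologue: push r2 -> mem[0x77]=0xee, sp=0x77
prologue: push r3 -> mem[0x76]=0x50, sp=0x76
prologue: push r6 -> mem[0x75]=0xe8, sp=0x75
body[0] add  r6, r5, #44 -> r6=0x24
body[1] sub  r2, r1, #61 -> r2=0xab
body[2] mov  r3, r4 -> r3=0x83
body[3] xor  r3, r3, r3 -> r3=0x00
body[4] xor  r2, r6, r0 -> r2=0xcd
body[5] add  r0, r5, #45 -> r0=0x25
epilogue: pop r6=0xe8, sp=0x76
epilogue: pop r3=0x50, sp=0x77
epilogue: pop r2=0xee, sp=0x78
r0: caller-saved, written=True
r1: caller-saved, written=False
r2: callee-saved, written=True
r5: callee-saved, written=False

SURVIVE = r1,r2,r5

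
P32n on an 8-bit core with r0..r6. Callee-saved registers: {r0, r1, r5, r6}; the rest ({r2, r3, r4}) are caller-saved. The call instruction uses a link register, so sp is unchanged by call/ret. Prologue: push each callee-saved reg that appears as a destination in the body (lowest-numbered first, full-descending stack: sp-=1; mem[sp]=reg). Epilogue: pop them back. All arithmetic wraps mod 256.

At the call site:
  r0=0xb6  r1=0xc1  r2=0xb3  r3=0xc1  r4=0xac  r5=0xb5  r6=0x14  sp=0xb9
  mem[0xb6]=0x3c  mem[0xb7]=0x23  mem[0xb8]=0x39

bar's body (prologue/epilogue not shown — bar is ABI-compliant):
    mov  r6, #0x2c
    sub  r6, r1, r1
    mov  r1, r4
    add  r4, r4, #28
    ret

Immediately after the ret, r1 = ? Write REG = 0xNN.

prologue: push r1 → mem[0xb8]=0xc1, sp=0xb8
prologue: push r6 → mem[0xb7]=0x14, sp=0xb7
body[0] mov  r6, #0x2c → r6=0x2c
body[1] sub  r6, r1, r1 → r6=0x00
body[2] mov  r1, r4 → r1=0xac
body[3] add  r4, r4, #28 → r4=0xc8
epilogue: pop r6=0x14, sp=0xb8
epilogue: pop r1=0xc1, sp=0xb9
r1 is callee-saved → restored

REG = 0xc1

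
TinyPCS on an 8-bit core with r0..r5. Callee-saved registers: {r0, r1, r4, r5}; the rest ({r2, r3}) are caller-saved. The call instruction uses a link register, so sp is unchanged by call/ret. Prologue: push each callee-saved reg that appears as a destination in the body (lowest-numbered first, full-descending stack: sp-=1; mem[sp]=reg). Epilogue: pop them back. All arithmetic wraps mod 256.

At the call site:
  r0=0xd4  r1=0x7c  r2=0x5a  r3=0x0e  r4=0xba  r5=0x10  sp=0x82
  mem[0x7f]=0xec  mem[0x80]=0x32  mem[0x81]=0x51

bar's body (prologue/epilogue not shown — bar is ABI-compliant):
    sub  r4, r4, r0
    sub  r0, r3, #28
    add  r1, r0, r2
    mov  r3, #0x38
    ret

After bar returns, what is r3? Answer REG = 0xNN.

REG = 0x38

prologue: push r0 → mem[0x81]=0xd4, sp=0x81
prologue: push r1 → mem[0x80]=0x7c, sp=0x80
prologue: push r4 → mem[0x7f]=0xba, sp=0x7f
body[0] sub  r4, r4, r0 → r4=0xe6
body[1] sub  r0, r3, #28 → r0=0xf2
body[2] add  r1, r0, r2 → r1=0x4c
body[3] mov  r3, #0x38 → r3=0x38
epilogue: pop r4=0xba, sp=0x80
epilogue: pop r1=0x7c, sp=0x81
epilogue: pop r0=0xd4, sp=0x82
r3 is caller-saved → body value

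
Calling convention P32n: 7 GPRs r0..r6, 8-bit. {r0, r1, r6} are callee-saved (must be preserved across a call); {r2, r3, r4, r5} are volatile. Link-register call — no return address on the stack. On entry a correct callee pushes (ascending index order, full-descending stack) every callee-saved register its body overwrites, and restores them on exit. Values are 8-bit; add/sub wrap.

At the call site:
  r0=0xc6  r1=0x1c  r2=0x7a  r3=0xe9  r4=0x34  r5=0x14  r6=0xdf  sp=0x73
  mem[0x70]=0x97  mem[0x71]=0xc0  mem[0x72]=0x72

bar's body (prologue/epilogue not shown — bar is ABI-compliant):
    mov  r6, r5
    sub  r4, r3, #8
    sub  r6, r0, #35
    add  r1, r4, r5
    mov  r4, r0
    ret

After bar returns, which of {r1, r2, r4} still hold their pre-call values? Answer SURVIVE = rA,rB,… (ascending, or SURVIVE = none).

prologue: push r1 → mem[0x72]=0x1c, sp=0x72
prologue: push r6 → mem[0x71]=0xdf, sp=0x71
body[0] mov  r6, r5 → r6=0x14
body[1] sub  r4, r3, #8 → r4=0xe1
body[2] sub  r6, r0, #35 → r6=0xa3
body[3] add  r1, r4, r5 → r1=0xf5
body[4] mov  r4, r0 → r4=0xc6
epilogue: pop r6=0xdf, sp=0x72
epilogue: pop r1=0x1c, sp=0x73
r1: callee-saved, written=True
r2: caller-saved, written=False
r4: caller-saved, written=True

SURVIVE = r1,r2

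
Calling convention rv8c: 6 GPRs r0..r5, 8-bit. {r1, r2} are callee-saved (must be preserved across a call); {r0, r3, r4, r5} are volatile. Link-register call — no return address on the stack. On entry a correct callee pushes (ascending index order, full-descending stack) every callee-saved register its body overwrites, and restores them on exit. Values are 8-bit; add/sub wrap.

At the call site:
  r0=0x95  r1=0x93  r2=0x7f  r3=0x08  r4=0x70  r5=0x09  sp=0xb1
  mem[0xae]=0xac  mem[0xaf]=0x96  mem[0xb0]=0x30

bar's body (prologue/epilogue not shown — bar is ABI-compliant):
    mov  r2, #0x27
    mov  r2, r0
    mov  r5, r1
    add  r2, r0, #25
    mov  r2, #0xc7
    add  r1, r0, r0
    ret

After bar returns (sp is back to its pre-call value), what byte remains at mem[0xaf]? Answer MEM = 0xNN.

MEM = 0x7f

prologue: push r1 → mem[0xb0]=0x93, sp=0xb0
prologue: push r2 → mem[0xaf]=0x7f, sp=0xaf
body[0] mov  r2, #0x27 → r2=0x27
body[1] mov  r2, r0 → r2=0x95
body[2] mov  r5, r1 → r5=0x93
body[3] add  r2, r0, #25 → r2=0xae
body[4] mov  r2, #0xc7 → r2=0xc7
body[5] add  r1, r0, r0 → r1=0x2a
epilogue: pop r2=0x7f, sp=0xb0
epilogue: pop r1=0x93, sp=0xb1
prologue pushed ['r1', 'r2'] at ['0xb0', '0xaf']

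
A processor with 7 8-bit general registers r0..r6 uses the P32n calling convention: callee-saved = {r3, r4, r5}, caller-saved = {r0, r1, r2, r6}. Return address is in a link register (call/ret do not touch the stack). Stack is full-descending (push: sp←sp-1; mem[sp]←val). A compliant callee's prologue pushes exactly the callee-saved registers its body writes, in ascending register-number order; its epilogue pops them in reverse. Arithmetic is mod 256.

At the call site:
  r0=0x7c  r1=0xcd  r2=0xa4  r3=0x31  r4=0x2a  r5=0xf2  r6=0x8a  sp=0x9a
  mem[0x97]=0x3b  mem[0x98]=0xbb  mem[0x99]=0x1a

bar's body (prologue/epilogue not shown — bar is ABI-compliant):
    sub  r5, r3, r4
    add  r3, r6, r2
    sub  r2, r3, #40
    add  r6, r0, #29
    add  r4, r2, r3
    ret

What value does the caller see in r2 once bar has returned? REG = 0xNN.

REG = 0x06

prologue: push r3 → mem[0x99]=0x31, sp=0x99
prologue: push r4 → mem[0x98]=0x2a, sp=0x98
prologue: push r5 → mem[0x97]=0xf2, sp=0x97
body[0] sub  r5, r3, r4 → r5=0x07
body[1] add  r3, r6, r2 → r3=0x2e
body[2] sub  r2, r3, #40 → r2=0x06
body[3] add  r6, r0, #29 → r6=0x99
body[4] add  r4, r2, r3 → r4=0x34
epilogue: pop r5=0xf2, sp=0x98
epilogue: pop r4=0x2a, sp=0x99
epilogue: pop r3=0x31, sp=0x9a
r2 is caller-saved → body value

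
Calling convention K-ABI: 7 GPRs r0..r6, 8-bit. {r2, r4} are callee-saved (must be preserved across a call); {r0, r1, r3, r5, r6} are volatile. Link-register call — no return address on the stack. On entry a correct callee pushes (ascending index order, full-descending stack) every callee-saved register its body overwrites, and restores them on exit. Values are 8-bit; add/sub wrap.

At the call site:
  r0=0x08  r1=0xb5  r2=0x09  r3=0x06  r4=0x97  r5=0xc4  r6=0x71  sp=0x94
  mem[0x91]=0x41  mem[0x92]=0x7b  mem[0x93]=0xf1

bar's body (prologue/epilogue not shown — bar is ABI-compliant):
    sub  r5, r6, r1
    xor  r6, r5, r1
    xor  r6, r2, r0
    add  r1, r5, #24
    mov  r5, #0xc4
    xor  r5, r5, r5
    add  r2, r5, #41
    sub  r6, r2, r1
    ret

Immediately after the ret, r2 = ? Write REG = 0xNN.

prologue: push r2 → mem[0x93]=0x09, sp=0x93
body[0] sub  r5, r6, r1 → r5=0xbc
body[1] xor  r6, r5, r1 → r6=0x09
body[2] xor  r6, r2, r0 → r6=0x01
body[3] add  r1, r5, #24 → r1=0xd4
body[4] mov  r5, #0xc4 → r5=0xc4
body[5] xor  r5, r5, r5 → r5=0x00
body[6] add  r2, r5, #41 → r2=0x29
body[7] sub  r6, r2, r1 → r6=0x55
epilogue: pop r2=0x09, sp=0x94
r2 is callee-saved → restored

REG = 0x09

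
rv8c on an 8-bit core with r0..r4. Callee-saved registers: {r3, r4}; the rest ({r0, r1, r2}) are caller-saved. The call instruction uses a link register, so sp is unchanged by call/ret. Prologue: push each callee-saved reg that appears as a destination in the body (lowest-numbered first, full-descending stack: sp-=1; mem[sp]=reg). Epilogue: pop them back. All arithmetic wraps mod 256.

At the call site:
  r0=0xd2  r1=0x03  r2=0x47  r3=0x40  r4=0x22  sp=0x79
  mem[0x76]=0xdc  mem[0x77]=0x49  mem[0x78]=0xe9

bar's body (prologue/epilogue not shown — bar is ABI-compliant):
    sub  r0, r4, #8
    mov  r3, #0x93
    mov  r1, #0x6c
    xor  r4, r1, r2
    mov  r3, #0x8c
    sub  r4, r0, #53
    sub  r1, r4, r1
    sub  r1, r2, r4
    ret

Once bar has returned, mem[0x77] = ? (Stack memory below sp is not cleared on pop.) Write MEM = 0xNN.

prologue: push r3 → mem[0x78]=0x40, sp=0x78
prologue: push r4 → mem[0x77]=0x22, sp=0x77
body[0] sub  r0, r4, #8 → r0=0x1a
body[1] mov  r3, #0x93 → r3=0x93
body[2] mov  r1, #0x6c → r1=0x6c
body[3] xor  r4, r1, r2 → r4=0x2b
body[4] mov  r3, #0x8c → r3=0x8c
body[5] sub  r4, r0, #53 → r4=0xe5
body[6] sub  r1, r4, r1 → r1=0x79
body[7] sub  r1, r2, r4 → r1=0x62
epilogue: pop r4=0x22, sp=0x78
epilogue: pop r3=0x40, sp=0x79
prologue pushed ['r3', 'r4'] at ['0x78', '0x77']

MEM = 0x22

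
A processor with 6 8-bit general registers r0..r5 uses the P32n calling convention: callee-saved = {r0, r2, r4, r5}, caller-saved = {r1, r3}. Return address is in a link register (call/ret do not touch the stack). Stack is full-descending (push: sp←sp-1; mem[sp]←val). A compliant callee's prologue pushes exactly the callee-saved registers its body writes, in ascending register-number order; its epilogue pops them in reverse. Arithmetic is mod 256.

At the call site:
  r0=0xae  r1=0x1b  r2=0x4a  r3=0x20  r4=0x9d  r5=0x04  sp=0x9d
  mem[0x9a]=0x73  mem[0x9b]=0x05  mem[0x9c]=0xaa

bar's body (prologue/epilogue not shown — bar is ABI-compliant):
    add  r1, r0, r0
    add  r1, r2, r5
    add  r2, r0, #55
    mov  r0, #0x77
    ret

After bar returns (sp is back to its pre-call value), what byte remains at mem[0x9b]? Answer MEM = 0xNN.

MEM = 0x4a

prologue: push r0 -> mem[0x9c]=0xae, sp=0x9c
prologue: push r2 -> mem[0x9b]=0x4a, sp=0x9b
body[0] add  r1, r0, r0 -> r1=0x5c
body[1] add  r1, r2, r5 -> r1=0x4e
body[2] add  r2, r0, #55 -> r2=0xe5
body[3] mov  r0, #0x77 -> r0=0x77
epilogue: pop r2=0x4a, sp=0x9c
epilogue: pop r0=0xae, sp=0x9d
prologue pushed ['r0', 'r2'] at ['0x9c', '0x9b']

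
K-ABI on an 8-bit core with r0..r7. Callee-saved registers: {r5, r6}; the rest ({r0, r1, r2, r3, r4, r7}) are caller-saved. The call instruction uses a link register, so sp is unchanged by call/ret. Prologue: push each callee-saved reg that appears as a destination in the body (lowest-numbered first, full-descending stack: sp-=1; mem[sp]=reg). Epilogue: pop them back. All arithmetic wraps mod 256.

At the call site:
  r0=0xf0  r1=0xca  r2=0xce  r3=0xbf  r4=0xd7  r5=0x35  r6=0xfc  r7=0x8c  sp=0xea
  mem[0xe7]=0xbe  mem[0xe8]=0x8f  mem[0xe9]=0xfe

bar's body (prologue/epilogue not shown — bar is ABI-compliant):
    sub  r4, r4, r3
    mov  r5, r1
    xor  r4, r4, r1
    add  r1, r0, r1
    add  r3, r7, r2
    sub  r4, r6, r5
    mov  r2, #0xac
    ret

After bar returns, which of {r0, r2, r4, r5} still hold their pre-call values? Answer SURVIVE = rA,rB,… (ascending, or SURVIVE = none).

SURVIVE = r0,r5

prologue: push r5 -> mem[0xe9]=0x35, sp=0xe9
body[0] sub  r4, r4, r3 -> r4=0x18
body[1] mov  r5, r1 -> r5=0xca
body[2] xor  r4, r4, r1 -> r4=0xd2
body[3] add  r1, r0, r1 -> r1=0xba
body[4] add  r3, r7, r2 -> r3=0x5a
body[5] sub  r4, r6, r5 -> r4=0x32
body[6] mov  r2, #0xac -> r2=0xac
epilogue: pop r5=0x35, sp=0xea
r0: caller-saved, written=False
r2: caller-saved, written=True
r4: caller-saved, written=True
r5: callee-saved, written=True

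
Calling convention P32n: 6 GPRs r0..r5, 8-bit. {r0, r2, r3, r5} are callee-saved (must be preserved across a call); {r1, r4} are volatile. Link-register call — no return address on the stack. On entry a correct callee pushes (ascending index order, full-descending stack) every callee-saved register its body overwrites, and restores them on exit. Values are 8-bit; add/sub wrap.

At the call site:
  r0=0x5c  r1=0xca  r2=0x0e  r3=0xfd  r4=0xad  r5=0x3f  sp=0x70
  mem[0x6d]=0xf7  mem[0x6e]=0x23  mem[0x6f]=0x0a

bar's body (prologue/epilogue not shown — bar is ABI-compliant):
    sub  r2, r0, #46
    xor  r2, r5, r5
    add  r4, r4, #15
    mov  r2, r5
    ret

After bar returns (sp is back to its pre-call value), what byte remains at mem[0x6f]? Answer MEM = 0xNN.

MEM = 0x0e

prologue: push r2 → mem[0x6f]=0x0e, sp=0x6f
body[0] sub  r2, r0, #46 → r2=0x2e
body[1] xor  r2, r5, r5 → r2=0x00
body[2] add  r4, r4, #15 → r4=0xbc
body[3] mov  r2, r5 → r2=0x3f
epilogue: pop r2=0x0e, sp=0x70
prologue pushed ['r2'] at ['0x6f']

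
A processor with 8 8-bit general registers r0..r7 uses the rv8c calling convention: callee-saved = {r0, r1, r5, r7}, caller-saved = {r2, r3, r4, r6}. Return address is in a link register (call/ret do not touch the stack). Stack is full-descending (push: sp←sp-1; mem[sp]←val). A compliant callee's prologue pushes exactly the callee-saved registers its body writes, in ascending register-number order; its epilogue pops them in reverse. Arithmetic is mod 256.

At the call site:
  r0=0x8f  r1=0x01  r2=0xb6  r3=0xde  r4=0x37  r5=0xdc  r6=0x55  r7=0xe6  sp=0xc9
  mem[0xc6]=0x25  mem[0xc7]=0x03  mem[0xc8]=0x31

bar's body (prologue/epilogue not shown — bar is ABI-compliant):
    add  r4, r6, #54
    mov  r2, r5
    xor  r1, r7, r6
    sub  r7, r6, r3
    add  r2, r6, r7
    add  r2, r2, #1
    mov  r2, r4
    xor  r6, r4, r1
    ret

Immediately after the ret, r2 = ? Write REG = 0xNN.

REG = 0x8b

prologue: push r1 -> mem[0xc8]=0x01, sp=0xc8
prologue: push r7 -> mem[0xc7]=0xe6, sp=0xc7
body[0] add  r4, r6, #54 -> r4=0x8b
body[1] mov  r2, r5 -> r2=0xdc
body[2] xor  r1, r7, r6 -> r1=0xb3
body[3] sub  r7, r6, r3 -> r7=0x77
body[4] add  r2, r6, r7 -> r2=0xcc
body[5] add  r2, r2, #1 -> r2=0xcd
body[6] mov  r2, r4 -> r2=0x8b
body[7] xor  r6, r4, r1 -> r6=0x38
epilogue: pop r7=0xe6, sp=0xc8
epilogue: pop r1=0x01, sp=0xc9
r2 is caller-saved -> body value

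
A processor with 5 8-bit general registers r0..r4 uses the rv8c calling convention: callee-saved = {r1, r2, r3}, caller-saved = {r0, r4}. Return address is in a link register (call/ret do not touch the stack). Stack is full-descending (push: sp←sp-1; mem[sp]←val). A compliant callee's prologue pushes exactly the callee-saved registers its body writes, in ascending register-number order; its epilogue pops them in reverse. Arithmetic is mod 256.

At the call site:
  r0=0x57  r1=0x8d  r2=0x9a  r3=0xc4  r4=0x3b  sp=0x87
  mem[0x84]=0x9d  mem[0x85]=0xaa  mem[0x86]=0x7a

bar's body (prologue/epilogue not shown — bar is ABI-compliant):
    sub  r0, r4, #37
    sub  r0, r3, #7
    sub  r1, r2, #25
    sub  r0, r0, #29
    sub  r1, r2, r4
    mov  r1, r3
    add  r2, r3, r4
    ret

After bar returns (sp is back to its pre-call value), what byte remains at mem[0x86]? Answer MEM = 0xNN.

prologue: push r1 → mem[0x86]=0x8d, sp=0x86
prologue: push r2 → mem[0x85]=0x9a, sp=0x85
body[0] sub  r0, r4, #37 → r0=0x16
body[1] sub  r0, r3, #7 → r0=0xbd
body[2] sub  r1, r2, #25 → r1=0x81
body[3] sub  r0, r0, #29 → r0=0xa0
body[4] sub  r1, r2, r4 → r1=0x5f
body[5] mov  r1, r3 → r1=0xc4
body[6] add  r2, r3, r4 → r2=0xff
epilogue: pop r2=0x9a, sp=0x86
epilogue: pop r1=0x8d, sp=0x87
prologue pushed ['r1', 'r2'] at ['0x86', '0x85']

MEM = 0x8d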